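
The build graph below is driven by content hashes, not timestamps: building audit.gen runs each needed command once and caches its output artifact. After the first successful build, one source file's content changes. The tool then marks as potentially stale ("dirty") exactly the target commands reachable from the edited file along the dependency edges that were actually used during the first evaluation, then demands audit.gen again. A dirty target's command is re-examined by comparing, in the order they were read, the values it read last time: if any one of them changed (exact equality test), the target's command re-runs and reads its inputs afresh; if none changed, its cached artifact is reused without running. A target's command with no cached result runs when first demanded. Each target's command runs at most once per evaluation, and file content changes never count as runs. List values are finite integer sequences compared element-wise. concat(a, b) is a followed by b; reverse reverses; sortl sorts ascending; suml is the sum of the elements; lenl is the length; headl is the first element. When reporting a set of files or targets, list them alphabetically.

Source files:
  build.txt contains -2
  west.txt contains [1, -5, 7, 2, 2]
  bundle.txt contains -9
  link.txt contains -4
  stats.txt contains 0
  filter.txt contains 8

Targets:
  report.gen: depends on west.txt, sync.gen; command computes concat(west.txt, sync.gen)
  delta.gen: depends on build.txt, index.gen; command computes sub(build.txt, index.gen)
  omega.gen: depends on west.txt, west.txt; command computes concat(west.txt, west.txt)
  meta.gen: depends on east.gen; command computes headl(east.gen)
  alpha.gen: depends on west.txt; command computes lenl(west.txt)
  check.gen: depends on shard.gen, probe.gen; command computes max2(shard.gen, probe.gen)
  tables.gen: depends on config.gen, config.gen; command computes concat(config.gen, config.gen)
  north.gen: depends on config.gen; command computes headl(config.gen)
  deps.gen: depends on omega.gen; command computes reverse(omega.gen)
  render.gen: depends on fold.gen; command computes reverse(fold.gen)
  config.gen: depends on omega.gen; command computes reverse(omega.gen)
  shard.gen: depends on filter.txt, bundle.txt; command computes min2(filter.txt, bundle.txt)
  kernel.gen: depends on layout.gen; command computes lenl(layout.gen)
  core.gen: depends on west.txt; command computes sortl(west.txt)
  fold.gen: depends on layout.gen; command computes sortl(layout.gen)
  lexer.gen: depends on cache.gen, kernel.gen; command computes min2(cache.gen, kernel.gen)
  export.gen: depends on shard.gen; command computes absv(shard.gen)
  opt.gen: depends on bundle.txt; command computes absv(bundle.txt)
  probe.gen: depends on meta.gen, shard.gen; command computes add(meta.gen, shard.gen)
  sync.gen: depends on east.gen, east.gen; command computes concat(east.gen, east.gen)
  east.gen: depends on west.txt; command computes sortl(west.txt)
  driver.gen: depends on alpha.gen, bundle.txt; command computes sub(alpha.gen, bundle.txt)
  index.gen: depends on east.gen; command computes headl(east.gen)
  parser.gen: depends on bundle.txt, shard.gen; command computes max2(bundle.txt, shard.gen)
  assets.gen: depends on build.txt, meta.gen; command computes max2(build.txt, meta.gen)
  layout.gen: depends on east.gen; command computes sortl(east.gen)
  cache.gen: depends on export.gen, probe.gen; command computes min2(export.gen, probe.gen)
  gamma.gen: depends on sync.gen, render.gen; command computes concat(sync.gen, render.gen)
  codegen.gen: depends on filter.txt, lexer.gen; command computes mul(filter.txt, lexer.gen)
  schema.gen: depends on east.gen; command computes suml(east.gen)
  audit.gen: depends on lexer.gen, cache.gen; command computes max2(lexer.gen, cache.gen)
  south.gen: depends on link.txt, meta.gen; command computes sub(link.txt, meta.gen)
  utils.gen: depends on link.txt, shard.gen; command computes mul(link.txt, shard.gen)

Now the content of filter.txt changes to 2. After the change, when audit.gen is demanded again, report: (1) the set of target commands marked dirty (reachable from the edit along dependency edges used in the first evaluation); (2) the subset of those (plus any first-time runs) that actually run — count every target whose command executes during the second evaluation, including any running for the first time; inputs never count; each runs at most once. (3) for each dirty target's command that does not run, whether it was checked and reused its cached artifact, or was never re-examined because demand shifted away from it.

Dirty set: audit.gen, cache.gen, export.gen, lexer.gen, probe.gen, shard.gen.
Run set: shard.gen (1 run).
Re-examined without running (cache reused): audit.gen, cache.gen, export.gen, lexer.gen, probe.gen.
The important point: shard.gen recomputes to an identical value, and the output ends up unchanged.

Initial pass — values computed on the first demand:
  east.gen = sortl([1, -5, 7, 2, 2]) = [-5, 1, 2, 2, 7]
  layout.gen = sortl([-5, 1, 2, 2, 7]) = [-5, 1, 2, 2, 7]
  kernel.gen = lenl([-5, 1, 2, 2, 7]) = 5
  meta.gen = headl([-5, 1, 2, 2, 7]) = -5
  shard.gen = min2(8, -9) = -9
  export.gen = absv(-9) = 9
  probe.gen = add(-5, -9) = -14
  cache.gen = min2(9, -14) = -14
  lexer.gen = min2(-14, 5) = -14
  audit.gen = max2(-14, -14) = -14

Second demand — change propagation:
  shard.gen: re-runs because filter.txt 8->2; new result -9 (unchanged).
  export.gen: re-examined; everything it read last time is the same (shard.gen unchanged) — cache 9 kept, no run.
  probe.gen: re-examined; everything it read last time is the same (meta.gen unchanged, shard.gen unchanged) — cache -14 kept, no run.
  cache.gen: re-examined; everything it read last time is the same (export.gen unchanged, probe.gen unchanged) — cache -14 kept, no run.
  lexer.gen: re-examined; everything it read last time is the same (cache.gen unchanged, kernel.gen unchanged) — cache -14 kept, no run.
  audit.gen: re-examined; everything it read last time is the same (lexer.gen unchanged, cache.gen unchanged) — cache -14 kept, no run.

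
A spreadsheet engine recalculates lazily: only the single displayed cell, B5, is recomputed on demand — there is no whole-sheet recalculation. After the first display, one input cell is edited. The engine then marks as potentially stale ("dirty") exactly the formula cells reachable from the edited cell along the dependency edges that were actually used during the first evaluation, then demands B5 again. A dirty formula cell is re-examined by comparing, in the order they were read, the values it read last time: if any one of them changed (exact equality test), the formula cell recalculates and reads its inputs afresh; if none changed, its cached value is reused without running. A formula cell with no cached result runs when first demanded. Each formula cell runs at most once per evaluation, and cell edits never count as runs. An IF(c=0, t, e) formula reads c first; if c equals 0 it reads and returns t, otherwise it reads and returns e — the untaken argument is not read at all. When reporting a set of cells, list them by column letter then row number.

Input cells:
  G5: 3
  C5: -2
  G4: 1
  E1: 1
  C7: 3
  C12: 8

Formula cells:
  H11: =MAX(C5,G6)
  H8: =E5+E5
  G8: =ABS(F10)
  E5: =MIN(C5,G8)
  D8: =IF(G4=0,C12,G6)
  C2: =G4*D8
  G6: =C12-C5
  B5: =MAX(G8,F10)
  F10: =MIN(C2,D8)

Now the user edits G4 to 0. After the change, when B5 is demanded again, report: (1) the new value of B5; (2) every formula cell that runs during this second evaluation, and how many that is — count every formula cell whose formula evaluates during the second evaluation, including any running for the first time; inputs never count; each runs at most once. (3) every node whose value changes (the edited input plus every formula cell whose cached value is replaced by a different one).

First evaluation (everything demanded from the output):
  G6 = 8 - -2 = 10
  D8 = IF(G4=0: G4=1 -> else branch G6) = 10
  C2 = 1 * 10 = 10
  F10 = MIN(10, 10) = 10
  G8 = ABS(10) = 10
  B5 = MAX(10, 10) = 10

Propagation after the edit:
  D8: runs — G4 1->0; result 8.
  C2: runs — G4 1->0; D8 10->8; result 0.
  F10: runs — C2 10->0; D8 10->8; result 0.
  G8: runs — F10 10->0; result 0.
  B5: runs — G8 10->0; F10 10->0; result 0.

New value of B5: 0.
Formula cells that run: B5, C2, D8, F10, G8 — 5 in total.
Values that change: B5, C2, D8, F10, G4, G8.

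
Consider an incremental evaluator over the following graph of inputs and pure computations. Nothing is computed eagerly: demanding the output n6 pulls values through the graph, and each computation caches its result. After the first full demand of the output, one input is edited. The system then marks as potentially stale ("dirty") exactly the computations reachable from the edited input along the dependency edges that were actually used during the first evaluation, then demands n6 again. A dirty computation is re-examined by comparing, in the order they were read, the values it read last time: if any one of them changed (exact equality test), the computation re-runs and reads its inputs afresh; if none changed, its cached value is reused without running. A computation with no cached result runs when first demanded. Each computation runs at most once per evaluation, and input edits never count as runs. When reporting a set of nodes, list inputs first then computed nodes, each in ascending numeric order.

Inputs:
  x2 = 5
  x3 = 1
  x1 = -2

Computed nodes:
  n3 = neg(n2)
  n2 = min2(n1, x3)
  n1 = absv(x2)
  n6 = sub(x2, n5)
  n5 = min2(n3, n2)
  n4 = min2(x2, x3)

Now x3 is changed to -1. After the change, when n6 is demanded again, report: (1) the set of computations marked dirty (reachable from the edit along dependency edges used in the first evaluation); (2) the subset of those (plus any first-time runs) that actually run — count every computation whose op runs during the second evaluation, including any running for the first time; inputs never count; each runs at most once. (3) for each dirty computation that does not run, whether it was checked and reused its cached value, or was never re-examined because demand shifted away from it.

Initial pass — values computed on the first demand:
  n1 = absv(5) = 5
  n2 = min2(5, 1) = 1
  n3 = neg(1) = -1
  n5 = min2(-1, 1) = -1
  n6 = sub(5, -1) = 6

Second demand — change propagation:
  n2: re-runs because x3 1->-1; new result -1.
  n3: re-runs because n2 1->-1; new result 1.
  n5: re-runs because n3 -1->1; n2 1->-1; new result -1 (unchanged).
  n6: re-examined; everything it read last time is the same (x2 unchanged, n5 unchanged) — cache 6 kept, no run.

The important point: n5 recomputes to an identical value, and the output ends up unchanged.

Dirty set: n2, n3, n5, n6.
Run set: n2, n3, n5 (3 run).
Re-examined without running (cache reused): n6.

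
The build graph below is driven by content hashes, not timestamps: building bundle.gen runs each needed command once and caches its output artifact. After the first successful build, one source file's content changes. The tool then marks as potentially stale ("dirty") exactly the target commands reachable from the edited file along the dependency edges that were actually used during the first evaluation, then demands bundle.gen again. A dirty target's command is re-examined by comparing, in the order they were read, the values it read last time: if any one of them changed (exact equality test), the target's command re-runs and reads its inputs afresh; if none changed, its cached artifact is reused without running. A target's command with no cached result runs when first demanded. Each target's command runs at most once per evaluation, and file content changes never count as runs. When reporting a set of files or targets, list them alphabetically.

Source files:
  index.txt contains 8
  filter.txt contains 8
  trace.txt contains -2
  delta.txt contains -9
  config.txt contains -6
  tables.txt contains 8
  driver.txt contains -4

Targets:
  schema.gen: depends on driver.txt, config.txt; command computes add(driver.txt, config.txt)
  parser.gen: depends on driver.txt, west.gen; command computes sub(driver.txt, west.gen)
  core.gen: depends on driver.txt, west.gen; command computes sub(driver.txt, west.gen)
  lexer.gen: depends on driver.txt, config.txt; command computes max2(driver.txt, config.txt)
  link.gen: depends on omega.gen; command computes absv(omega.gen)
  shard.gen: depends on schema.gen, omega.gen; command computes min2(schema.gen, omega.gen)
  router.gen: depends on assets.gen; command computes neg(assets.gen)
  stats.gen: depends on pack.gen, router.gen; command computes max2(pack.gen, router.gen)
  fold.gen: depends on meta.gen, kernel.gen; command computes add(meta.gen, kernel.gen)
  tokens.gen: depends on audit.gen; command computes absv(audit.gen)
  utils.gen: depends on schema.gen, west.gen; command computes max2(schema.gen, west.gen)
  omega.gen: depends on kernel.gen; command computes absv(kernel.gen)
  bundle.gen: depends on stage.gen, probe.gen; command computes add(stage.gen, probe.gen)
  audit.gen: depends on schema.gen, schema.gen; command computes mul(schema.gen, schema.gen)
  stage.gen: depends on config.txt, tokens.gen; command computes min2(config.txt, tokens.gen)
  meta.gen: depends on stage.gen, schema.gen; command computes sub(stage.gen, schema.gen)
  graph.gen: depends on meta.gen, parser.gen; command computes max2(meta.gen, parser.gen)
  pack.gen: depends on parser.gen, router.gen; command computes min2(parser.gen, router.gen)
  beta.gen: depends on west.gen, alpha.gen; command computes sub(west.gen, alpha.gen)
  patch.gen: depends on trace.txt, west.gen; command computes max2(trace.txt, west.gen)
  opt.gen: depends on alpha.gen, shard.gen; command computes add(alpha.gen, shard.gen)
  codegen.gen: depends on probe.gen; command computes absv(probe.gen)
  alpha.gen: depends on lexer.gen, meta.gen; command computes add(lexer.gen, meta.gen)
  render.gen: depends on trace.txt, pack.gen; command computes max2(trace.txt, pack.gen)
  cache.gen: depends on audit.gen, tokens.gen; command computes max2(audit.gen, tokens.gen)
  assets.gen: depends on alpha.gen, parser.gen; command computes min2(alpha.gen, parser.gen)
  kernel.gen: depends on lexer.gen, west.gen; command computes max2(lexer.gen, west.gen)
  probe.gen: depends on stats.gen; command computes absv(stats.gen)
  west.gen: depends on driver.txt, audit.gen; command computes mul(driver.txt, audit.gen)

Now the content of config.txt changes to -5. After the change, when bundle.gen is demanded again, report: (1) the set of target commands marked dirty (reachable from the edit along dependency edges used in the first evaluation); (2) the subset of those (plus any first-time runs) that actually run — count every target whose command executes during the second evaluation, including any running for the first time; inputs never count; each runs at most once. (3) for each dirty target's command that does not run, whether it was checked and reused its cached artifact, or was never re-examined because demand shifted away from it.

Initial pass — values computed on the first demand:
  lexer.gen = max2(-4, -6) = -4
  schema.gen = add(-4, -6) = -10
  audit.gen = mul(-10, -10) = 100
  tokens.gen = absv(100) = 100
  stage.gen = min2(-6, 100) = -6
  meta.gen = sub(-6, -10) = 4
  alpha.gen = add(-4, 4) = 0
  west.gen = mul(-4, 100) = -400
  parser.gen = sub(-4, -400) = 396
  assets.gen = min2(0, 396) = 0
  router.gen = neg(0) = 0
  pack.gen = min2(396, 0) = 0
  stats.gen = max2(0, 0) = 0
  probe.gen = absv(0) = 0
  bundle.gen = add(-6, 0) = -6

Second demand — change propagation:
  lexer.gen: re-runs because config.txt -6->-5; new result -4 (unchanged).
  schema.gen: re-runs because config.txt -6->-5; new result -9.
  audit.gen: re-runs because schema.gen -10->-9; schema.gen -10->-9; new result 81.
  tokens.gen: re-runs because audit.gen 100->81; new result 81.
  stage.gen: re-runs because config.txt -6->-5; tokens.gen 100->81; new result -5.
  meta.gen: re-runs because stage.gen -6->-5; schema.gen -10->-9; new result 4 (unchanged).
  alpha.gen: re-examined; everything it read last time is the same (lexer.gen unchanged, meta.gen unchanged) — cache 0 kept, no run.
  west.gen: re-runs because audit.gen 100->81; new result -324.
  parser.gen: re-runs because west.gen -400->-324; new result 320.
  assets.gen: re-runs because parser.gen 396->320; new result 0 (unchanged).
  router.gen: re-examined; everything it read last time is the same (assets.gen unchanged) — cache 0 kept, no run.
  pack.gen: re-runs because parser.gen 396->320; new result 0 (unchanged).
  stats.gen: re-examined; everything it read last time is the same (pack.gen unchanged, router.gen unchanged) — cache 0 kept, no run.
  probe.gen: re-examined; everything it read last time is the same (stats.gen unchanged) — cache 0 kept, no run.
  bundle.gen: re-runs because stage.gen -6->-5; new result -5.

The important point: at alpha.gen every value read last time is unchanged, so the dirty flag clears without a run.

Dirty set: alpha.gen, assets.gen, audit.gen, bundle.gen, lexer.gen, meta.gen, pack.gen, parser.gen, probe.gen, router.gen, schema.gen, stage.gen, stats.gen, tokens.gen, west.gen.
Run set: assets.gen, audit.gen, bundle.gen, lexer.gen, meta.gen, pack.gen, parser.gen, schema.gen, stage.gen, tokens.gen, west.gen (11 run).
Re-examined without running (cache reused): alpha.gen, probe.gen, router.gen, stats.gen.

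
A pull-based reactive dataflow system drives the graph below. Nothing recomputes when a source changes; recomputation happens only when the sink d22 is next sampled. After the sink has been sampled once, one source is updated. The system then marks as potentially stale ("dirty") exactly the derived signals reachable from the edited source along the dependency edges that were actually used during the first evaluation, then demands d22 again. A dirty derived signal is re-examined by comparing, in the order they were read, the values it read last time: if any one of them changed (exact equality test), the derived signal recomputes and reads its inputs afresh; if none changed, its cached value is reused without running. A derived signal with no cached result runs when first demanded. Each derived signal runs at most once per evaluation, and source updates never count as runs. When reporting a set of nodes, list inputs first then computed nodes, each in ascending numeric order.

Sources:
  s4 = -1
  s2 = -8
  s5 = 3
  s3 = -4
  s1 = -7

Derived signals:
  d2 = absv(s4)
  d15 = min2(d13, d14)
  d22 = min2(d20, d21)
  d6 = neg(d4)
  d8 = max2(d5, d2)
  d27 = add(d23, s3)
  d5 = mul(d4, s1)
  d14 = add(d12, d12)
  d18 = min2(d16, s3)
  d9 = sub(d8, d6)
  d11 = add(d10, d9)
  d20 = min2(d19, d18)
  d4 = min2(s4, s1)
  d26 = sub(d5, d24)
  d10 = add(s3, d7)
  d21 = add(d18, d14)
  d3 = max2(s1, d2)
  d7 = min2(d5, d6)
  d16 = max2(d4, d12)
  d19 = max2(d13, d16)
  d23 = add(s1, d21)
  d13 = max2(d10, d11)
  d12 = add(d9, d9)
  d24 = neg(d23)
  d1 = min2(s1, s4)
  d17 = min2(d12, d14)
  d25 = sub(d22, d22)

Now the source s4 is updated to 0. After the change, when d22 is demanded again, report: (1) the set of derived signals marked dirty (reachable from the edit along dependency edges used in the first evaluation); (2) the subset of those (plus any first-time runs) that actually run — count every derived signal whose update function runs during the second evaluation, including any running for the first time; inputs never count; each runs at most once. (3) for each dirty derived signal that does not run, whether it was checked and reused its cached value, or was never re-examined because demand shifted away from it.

First evaluation (everything demanded from the output):
  d2 = absv(-1) = 1
  d4 = min2(-1, -7) = -7
  d5 = mul(-7, -7) = 49
  d6 = neg(-7) = 7
  d7 = min2(49, 7) = 7
  d8 = max2(49, 1) = 49
  d9 = sub(49, 7) = 42
  d10 = add(-4, 7) = 3
  d11 = add(3, 42) = 45
  d12 = add(42, 42) = 84
  d13 = max2(3, 45) = 45
  d14 = add(84, 84) = 168
  d16 = max2(-7, 84) = 84
  d18 = min2(84, -4) = -4
  d19 = max2(45, 84) = 84
  d20 = min2(84, -4) = -4
  d21 = add(-4, 168) = 164
  d22 = min2(-4, 164) = -4

Propagation after the edit:
  d2: runs — s4 -1->0; result 0.
  d4: runs — s4 -1->0; result -7 (same value as before).
  d5: checked — values it read are unchanged (d4 unchanged, s1 unchanged); reused cached 49 without running.
  d6: checked — values it read are unchanged (d4 unchanged); reused cached 7 without running.
  d7: checked — values it read are unchanged (d5 unchanged, d6 unchanged); reused cached 7 without running.
  d8: runs — d2 1->0; result 49 (same value as before).
  d9: checked — values it read are unchanged (d8 unchanged, d6 unchanged); reused cached 42 without running.
  d10: checked — values it read are unchanged (s3 unchanged, d7 unchanged); reused cached 3 without running.
  d11: checked — values it read are unchanged (d10 unchanged, d9 unchanged); reused cached 45 without running.
  d12: checked — values it read are unchanged (d9 unchanged, d9 unchanged); reused cached 84 without running.
  d13: checked — values it read are unchanged (d10 unchanged, d11 unchanged); reused cached 45 without running.
  d14: checked — values it read are unchanged (d12 unchanged, d12 unchanged); reused cached 168 without running.
  d16: checked — values it read are unchanged (d4 unchanged, d12 unchanged); reused cached 84 without running.
  d18: checked — values it read are unchanged (d16 unchanged, s3 unchanged); reused cached -4 without running.
  d19: checked — values it read are unchanged (d13 unchanged, d16 unchanged); reused cached 84 without running.
  d20: checked — values it read are unchanged (d19 unchanged, d18 unchanged); reused cached -4 without running.
  d21: checked — values it read are unchanged (d18 unchanged, d14 unchanged); reused cached 164 without running.
  d22: checked — values it read are unchanged (d20 unchanged, d21 unchanged); reused cached -4 without running.

Key observation: the cutoff stops propagation at d5 — its inputs' values are unchanged, so it reuses its cache.

Marked dirty: d2, d4, d5, d6, d7, d8, d9, d10, d11, d12, d13, d14, d16, d18, d19, d20, d21, d22.
Derived signals that run: d2, d4, d8 — 3 in total.
Checked but reused from cache: d5, d6, d7, d9, d10, d11, d12, d13, d14, d16, d18, d19, d20, d21, d22.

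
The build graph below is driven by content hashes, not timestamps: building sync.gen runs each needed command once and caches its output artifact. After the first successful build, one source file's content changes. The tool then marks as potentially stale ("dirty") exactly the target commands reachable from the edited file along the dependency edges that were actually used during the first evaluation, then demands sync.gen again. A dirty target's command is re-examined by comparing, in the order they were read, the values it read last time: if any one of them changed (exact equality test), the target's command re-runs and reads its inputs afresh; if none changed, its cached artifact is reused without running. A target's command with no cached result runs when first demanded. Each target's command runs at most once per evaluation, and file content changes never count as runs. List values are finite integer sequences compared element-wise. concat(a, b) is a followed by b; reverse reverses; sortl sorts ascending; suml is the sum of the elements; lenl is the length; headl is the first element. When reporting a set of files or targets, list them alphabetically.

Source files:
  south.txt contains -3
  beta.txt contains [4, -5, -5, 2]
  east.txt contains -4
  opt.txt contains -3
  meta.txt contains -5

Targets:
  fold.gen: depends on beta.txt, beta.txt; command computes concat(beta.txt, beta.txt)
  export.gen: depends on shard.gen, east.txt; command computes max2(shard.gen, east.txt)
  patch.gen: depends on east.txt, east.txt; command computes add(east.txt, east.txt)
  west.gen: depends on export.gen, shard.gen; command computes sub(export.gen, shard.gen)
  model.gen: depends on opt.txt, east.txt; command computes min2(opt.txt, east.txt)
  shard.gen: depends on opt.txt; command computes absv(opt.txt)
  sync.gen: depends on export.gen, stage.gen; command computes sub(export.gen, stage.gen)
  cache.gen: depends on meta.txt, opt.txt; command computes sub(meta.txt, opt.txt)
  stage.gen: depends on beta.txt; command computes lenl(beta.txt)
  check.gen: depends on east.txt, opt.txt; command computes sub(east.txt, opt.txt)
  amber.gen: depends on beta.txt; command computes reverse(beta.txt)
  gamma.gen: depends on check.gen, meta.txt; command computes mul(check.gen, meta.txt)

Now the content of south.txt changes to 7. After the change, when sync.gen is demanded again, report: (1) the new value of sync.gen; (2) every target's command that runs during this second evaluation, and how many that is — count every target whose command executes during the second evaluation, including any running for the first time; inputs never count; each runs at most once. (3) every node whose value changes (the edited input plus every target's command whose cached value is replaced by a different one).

Initial pass — values computed on the first demand:
  shard.gen = absv(-3) = 3
  export.gen = max2(3, -4) = 3
  stage.gen = lenl([4, -5, -5, 2]) = 4
  sync.gen = sub(3, 4) = -1

Second demand — change propagation:
  no demanded computation ever read south.txt, so the edit dirties nothing and nothing runs.

The important point: nothing the output needs ever reads south.txt, so the edit is invisible to it.

sync.gen now evaluates to -1.
Run set: none (0 run).
Changed values: south.txt.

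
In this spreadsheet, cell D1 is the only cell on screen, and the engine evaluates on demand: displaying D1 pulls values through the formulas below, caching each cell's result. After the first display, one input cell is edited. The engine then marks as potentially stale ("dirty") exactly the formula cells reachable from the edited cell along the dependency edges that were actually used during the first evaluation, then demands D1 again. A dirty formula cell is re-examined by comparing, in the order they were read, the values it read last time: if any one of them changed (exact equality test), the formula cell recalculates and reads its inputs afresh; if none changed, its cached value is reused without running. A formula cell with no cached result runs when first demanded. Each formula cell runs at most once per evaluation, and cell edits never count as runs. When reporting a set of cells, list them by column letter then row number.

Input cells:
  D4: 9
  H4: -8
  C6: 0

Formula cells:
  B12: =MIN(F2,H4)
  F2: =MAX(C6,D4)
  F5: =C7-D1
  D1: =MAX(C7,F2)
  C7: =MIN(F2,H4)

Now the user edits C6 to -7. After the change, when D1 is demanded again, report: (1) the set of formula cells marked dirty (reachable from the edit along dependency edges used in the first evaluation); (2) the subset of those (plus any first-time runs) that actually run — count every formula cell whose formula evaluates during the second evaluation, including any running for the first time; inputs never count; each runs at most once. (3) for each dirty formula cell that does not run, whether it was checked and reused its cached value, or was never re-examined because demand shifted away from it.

Dirty set: C7, D1, F2.
Run set: F2 (1 run).
Re-examined without running (cache reused): C7, D1.
The important point: F2 recomputes to an identical value, and the output ends up unchanged.

Initial pass — values computed on the first demand:
  F2 = MAX(0, 9) = 9
  C7 = MIN(9, -8) = -8
  D1 = MAX(-8, 9) = 9

Second demand — change propagation:
  F2: re-runs because C6 0->-7; new result 9 (unchanged).
  C7: re-examined; everything it read last time is the same (F2 unchanged, H4 unchanged) — cache -8 kept, no run.
  D1: re-examined; everything it read last time is the same (C7 unchanged, F2 unchanged) — cache 9 kept, no run.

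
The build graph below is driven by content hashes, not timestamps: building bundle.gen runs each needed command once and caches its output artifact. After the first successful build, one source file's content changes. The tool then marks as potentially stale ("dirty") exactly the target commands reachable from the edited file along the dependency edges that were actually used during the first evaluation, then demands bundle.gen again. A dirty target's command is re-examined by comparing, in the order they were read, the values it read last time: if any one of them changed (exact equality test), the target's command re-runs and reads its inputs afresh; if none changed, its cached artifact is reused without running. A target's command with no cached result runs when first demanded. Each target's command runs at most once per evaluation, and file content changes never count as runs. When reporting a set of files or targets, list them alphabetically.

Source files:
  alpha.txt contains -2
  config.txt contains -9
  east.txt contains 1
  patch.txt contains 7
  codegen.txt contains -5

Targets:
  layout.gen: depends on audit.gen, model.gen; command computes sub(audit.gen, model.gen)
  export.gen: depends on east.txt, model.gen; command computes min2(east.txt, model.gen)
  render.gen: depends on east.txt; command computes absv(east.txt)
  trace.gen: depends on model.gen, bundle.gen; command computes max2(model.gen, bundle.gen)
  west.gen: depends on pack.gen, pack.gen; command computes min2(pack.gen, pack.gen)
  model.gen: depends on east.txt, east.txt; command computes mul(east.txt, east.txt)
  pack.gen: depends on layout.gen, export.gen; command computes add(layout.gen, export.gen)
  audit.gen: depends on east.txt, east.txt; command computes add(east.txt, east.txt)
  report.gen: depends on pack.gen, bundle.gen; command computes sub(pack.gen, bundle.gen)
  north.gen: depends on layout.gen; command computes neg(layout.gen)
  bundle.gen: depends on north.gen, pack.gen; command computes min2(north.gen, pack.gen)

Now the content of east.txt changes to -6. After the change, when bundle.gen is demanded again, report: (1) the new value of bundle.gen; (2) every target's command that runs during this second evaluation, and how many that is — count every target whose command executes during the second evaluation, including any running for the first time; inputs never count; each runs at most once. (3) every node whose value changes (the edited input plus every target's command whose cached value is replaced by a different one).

bundle.gen now evaluates to -54.
Run set: audit.gen, bundle.gen, export.gen, layout.gen, model.gen, north.gen, pack.gen (7 run).
Changed values: audit.gen, bundle.gen, east.txt, export.gen, layout.gen, model.gen, north.gen, pack.gen.

Initial pass — values computed on the first demand:
  audit.gen = add(1, 1) = 2
  model.gen = mul(1, 1) = 1
  export.gen = min2(1, 1) = 1
  layout.gen = sub(2, 1) = 1
  north.gen = neg(1) = -1
  pack.gen = add(1, 1) = 2
  bundle.gen = min2(-1, 2) = -1

Second demand — change propagation:
  audit.gen: re-runs because east.txt 1->-6; east.txt 1->-6; new result -12.
  model.gen: re-runs because east.txt 1->-6; east.txt 1->-6; new result 36.
  export.gen: re-runs because east.txt 1->-6; model.gen 1->36; new result -6.
  layout.gen: re-runs because audit.gen 2->-12; model.gen 1->36; new result -48.
  north.gen: re-runs because layout.gen 1->-48; new result 48.
  pack.gen: re-runs because layout.gen 1->-48; export.gen 1->-6; new result -54.
  bundle.gen: re-runs because north.gen -1->48; pack.gen 2->-54; new result -54.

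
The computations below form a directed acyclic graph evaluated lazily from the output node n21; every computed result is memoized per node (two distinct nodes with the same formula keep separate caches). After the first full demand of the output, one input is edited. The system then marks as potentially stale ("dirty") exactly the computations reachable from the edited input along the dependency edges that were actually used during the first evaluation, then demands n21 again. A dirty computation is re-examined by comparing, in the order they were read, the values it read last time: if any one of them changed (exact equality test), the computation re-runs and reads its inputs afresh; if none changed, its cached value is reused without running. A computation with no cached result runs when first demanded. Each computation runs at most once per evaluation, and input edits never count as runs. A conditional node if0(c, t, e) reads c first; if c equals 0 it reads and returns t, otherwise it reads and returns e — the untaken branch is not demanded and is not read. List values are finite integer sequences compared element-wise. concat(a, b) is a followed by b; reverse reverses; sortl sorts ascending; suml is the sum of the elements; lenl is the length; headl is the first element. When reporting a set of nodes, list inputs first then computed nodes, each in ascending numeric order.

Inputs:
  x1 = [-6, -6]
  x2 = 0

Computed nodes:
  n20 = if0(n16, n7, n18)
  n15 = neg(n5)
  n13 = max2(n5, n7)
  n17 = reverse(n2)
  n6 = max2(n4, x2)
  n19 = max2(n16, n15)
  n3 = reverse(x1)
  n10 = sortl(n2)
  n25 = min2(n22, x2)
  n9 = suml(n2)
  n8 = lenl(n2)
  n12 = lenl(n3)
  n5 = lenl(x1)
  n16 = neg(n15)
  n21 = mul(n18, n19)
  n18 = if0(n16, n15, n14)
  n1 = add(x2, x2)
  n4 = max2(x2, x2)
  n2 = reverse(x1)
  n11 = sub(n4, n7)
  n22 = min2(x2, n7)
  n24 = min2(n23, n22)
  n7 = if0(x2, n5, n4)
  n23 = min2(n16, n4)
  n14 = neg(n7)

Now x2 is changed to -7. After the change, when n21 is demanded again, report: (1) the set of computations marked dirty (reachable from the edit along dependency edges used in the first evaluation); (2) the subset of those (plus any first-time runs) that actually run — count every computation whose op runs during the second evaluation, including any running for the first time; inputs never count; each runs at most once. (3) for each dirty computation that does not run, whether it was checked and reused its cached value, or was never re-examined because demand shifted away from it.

The edit dirties: n7, n14, n18, n21.
5 computations run: n4, n7, n14, n18, n21.
No dirty computation escaped a run.
Note the branch switch — n4 had no cache and runs now for the first time.

First demand of the output computes:
  n5 = lenl([-6, -6]) = 2
  n7 = if0(x2=0 -> then branch n5) = 2
  n14 = neg(2) = -2
  n15 = neg(2) = -2
  n16 = neg(-2) = 2
  n18 = if0(n16=2 -> else branch n14) = -2
  n19 = max2(2, -2) = 2
  n21 = mul(-2, 2) = -4

After the edit, cleaning proceeds:
  n4: had never run; runs now, result -7.
  n7: a read changed (x2 0->-7) — executes, giving -7.
  n14: a read changed (n7 2->-7) — executes, giving 7.
  n18: a read changed (n14 -2->7) — executes, giving 7.
  n21: a read changed (n18 -2->7) — executes, giving 14.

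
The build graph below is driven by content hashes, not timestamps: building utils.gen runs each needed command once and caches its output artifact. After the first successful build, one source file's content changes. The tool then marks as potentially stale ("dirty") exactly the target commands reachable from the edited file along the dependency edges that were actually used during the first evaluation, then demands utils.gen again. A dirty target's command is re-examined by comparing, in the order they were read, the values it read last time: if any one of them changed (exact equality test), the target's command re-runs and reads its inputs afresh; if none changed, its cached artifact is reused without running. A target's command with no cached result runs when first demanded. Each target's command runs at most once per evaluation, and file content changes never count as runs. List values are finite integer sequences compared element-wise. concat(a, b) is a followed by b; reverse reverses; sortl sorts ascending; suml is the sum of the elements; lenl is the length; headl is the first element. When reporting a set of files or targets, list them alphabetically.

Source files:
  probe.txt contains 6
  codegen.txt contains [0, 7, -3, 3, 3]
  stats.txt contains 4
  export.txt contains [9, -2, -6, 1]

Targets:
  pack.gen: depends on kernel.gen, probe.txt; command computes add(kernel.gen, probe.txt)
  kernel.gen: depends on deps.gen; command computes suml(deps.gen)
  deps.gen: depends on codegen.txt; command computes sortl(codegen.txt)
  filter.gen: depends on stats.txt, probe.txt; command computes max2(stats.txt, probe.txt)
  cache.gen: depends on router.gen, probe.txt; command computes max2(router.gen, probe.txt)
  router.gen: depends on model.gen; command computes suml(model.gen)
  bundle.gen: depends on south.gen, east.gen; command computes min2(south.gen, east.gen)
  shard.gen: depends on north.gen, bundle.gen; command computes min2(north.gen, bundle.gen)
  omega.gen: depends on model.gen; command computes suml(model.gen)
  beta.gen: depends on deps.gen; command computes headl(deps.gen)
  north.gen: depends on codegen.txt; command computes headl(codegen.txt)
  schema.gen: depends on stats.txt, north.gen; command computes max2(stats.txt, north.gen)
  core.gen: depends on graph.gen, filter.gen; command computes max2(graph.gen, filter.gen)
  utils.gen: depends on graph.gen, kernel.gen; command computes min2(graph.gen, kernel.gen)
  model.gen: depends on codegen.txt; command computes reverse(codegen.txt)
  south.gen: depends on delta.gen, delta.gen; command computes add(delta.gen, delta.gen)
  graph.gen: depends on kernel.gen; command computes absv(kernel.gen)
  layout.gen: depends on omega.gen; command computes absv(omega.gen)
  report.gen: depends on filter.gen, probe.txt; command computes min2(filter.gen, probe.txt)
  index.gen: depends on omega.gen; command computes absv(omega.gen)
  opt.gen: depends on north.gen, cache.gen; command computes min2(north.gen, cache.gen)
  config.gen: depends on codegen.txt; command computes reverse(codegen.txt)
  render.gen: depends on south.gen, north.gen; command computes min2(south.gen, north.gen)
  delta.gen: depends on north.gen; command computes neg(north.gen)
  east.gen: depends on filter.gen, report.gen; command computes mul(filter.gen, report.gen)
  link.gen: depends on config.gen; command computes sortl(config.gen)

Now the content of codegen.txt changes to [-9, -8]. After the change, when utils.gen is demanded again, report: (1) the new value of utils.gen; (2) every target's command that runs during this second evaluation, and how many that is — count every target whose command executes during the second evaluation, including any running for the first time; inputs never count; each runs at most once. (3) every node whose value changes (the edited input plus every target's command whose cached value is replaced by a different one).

utils.gen now evaluates to -17.
Run set: deps.gen, graph.gen, kernel.gen, utils.gen (4 run).
Changed values: codegen.txt, deps.gen, graph.gen, kernel.gen, utils.gen.

Initial pass — values computed on the first demand:
  deps.gen = sortl([0, 7, -3, 3, 3]) = [-3, 0, 3, 3, 7]
  kernel.gen = suml([-3, 0, 3, 3, 7]) = 10
  graph.gen = absv(10) = 10
  utils.gen = min2(10, 10) = 10

Second demand — change propagation:
  deps.gen: re-runs because codegen.txt [0, 7, -3, 3, 3]->[-9, -8]; new result [-9, -8].
  kernel.gen: re-runs because deps.gen [-3, 0, 3, 3, 7]->[-9, -8]; new result -17.
  graph.gen: re-runs because kernel.gen 10->-17; new result 17.
  utils.gen: re-runs because graph.gen 10->17; kernel.gen 10->-17; new result -17.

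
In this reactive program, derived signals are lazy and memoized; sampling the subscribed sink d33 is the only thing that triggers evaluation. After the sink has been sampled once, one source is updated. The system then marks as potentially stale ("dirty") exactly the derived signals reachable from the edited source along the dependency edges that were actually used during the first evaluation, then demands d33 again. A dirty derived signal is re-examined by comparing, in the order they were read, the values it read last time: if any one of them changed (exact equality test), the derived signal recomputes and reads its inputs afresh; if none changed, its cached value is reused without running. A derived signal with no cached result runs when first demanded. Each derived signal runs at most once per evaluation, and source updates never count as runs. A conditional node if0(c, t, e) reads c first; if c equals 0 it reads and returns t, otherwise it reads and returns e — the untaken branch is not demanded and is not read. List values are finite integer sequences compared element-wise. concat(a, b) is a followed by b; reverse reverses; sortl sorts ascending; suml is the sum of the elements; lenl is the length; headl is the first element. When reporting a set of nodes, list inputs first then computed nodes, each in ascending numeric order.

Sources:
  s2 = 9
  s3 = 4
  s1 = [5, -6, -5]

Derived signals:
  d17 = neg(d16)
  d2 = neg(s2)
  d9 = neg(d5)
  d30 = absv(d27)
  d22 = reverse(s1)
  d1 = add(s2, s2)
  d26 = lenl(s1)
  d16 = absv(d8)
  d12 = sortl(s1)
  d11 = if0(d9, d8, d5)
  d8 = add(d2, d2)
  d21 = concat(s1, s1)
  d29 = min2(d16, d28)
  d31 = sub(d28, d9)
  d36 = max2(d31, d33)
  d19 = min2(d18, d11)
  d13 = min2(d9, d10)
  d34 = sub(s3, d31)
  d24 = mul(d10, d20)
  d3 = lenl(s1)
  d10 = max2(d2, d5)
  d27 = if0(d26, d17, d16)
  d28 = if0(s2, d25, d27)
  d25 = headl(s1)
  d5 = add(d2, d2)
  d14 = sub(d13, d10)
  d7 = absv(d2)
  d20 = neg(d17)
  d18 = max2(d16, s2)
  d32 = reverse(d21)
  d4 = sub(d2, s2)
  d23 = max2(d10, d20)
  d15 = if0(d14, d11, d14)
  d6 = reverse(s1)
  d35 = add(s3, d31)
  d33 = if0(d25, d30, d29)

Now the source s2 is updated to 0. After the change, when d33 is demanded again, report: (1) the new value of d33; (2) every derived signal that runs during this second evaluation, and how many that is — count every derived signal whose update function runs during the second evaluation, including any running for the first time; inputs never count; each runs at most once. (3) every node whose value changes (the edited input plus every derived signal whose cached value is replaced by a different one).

Demanding d33 again yields 0.
6 derived signals run: d2, d8, d16, d28, d29, d33.
The nodes whose values change: s2, d2, d8, d16, d28, d29, d33.
Note the branch switch — demand abandons d27, which is never re-examined.

First demand of the output computes:
  d2 = neg(9) = -9
  d8 = add(-9, -9) = -18
  d16 = absv(-18) = 18
  d25 = headl([5, -6, -5]) = 5
  d26 = lenl([5, -6, -5]) = 3
  d27 = if0(d26=3 -> else branch d16) = 18
  d28 = if0(s2=9 -> else branch d27) = 18
  d29 = min2(18, 18) = 18
  d33 = if0(d25=5 -> else branch d29) = 18

After the edit, cleaning proceeds:
  d2: a read changed (s2 9->0) — executes, giving 0.
  d8: a read changed (d2 -9->0; d2 -9->0) — executes, giving 0.
  d16: a read changed (d8 -18->0) — executes, giving 0.
  d27: stays stale; no demand reaches it after the flip.
  d28: a read changed (s2 9->0) — executes, giving 5.
  d29: a read changed (d16 18->0; d28 18->5) — executes, giving 0.
  d33: a read changed (d29 18->0) — executes, giving 0.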